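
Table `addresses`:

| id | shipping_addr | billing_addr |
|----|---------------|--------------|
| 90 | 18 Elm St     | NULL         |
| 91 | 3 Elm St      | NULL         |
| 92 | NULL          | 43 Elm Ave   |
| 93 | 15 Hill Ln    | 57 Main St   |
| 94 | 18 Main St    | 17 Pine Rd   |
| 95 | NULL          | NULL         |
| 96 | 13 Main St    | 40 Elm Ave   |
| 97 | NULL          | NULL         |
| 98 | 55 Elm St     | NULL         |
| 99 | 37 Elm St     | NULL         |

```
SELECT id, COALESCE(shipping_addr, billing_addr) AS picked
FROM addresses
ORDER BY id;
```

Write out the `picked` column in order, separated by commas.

id=90: shipping_addr=18 Elm St → 18 Elm St
id=91: shipping_addr=3 Elm St → 3 Elm St
id=92: shipping_addr=NULL, billing_addr=43 Elm Ave → 43 Elm Ave
id=93: shipping_addr=15 Hill Ln → 15 Hill Ln
id=94: shipping_addr=18 Main St → 18 Main St
id=95: shipping_addr=NULL, billing_addr=NULL (all NULL) → NULL
id=96: shipping_addr=13 Main St → 13 Main St
id=97: shipping_addr=NULL, billing_addr=NULL (all NULL) → NULL
id=98: shipping_addr=55 Elm St → 55 Elm St
id=99: shipping_addr=37 Elm St → 37 Elm St

18 Elm St, 3 Elm St, 43 Elm Ave, 15 Hill Ln, 18 Main St, NULL, 13 Main St, NULL, 55 Elm St, 37 Elm St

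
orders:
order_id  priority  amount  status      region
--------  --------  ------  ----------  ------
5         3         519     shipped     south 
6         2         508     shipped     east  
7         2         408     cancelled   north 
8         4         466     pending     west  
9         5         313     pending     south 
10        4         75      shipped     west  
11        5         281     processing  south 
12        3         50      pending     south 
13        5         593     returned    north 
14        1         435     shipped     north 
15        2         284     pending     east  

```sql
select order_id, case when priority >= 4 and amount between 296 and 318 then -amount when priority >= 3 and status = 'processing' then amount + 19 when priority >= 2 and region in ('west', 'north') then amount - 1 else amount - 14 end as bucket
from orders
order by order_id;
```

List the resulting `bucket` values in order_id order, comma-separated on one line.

505, 494, 407, 465, -313, 74, 300, 36, 592, 421, 270

order_id=5: ELSE → 505
order_id=6: ELSE → 494
order_id=7: priority >= 2 and region in ('west', 'north') → 407
order_id=8: priority >= 2 and region in ('west', 'north') → 465
order_id=9: priority >= 4 and amount between 296 and 318 → -313
order_id=10: priority >= 2 and region in ('west', 'north') → 74
order_id=11: priority >= 3 and status = 'processing' → 300
order_id=12: ELSE → 36
order_id=13: priority >= 2 and region in ('west', 'north') → 592
order_id=14: ELSE → 421
order_id=15: ELSE → 270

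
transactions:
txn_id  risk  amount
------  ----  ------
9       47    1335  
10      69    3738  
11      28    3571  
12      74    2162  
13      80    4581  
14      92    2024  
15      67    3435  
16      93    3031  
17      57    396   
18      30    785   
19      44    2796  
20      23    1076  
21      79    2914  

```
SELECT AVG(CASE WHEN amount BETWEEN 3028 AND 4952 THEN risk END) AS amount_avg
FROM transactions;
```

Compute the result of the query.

txn_id=9: ✗
txn_id=10: ✓ → 69
txn_id=11: ✓ → 28
txn_id=12: ✗
txn_id=13: ✓ → 80
txn_id=14: ✗
txn_id=15: ✓ → 67
txn_id=16: ✓ → 93
txn_id=17: ✗
txn_id=18: ✗
txn_id=19: ✗
txn_id=20: ✗
txn_id=21: ✗
amount_avg = (69 + 28 + 80 + 67 + 93) / 5 = 67.4

67.4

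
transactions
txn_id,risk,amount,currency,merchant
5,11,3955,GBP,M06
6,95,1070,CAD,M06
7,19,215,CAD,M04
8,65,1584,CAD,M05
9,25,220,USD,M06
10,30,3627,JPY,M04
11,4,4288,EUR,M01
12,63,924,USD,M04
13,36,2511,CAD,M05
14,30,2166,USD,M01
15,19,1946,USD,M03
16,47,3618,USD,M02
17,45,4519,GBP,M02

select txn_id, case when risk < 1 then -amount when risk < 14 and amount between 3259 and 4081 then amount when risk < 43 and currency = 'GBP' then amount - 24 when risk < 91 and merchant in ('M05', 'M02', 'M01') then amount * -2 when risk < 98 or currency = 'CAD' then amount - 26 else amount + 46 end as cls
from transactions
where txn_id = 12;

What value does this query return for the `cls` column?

898

txn_id = 12: risk=63, amount=924, currency=USD, merchant=M04.
risk < 1 → false
risk < 14 and amount between 3259 and 4081 → false
risk < 43 and currency = 'GBP' → false
risk < 91 and merchant in ('M05', 'M02', 'M01') → false
risk < 98 or currency = 'CAD' → true → 898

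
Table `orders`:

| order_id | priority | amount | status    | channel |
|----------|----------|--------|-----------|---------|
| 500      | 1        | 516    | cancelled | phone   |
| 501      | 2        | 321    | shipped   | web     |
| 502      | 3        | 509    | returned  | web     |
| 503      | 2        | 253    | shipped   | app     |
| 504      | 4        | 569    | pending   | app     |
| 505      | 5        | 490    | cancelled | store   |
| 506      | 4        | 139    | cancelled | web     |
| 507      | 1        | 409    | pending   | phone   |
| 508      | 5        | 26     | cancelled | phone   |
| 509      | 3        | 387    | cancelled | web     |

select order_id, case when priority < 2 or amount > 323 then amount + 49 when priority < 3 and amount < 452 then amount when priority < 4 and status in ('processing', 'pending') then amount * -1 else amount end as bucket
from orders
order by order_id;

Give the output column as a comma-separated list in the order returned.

565, 321, 558, 253, 618, 539, 139, 458, 26, 436

order_id=500: priority < 2 or amount > 323 → 565
order_id=501: priority < 3 and amount < 452 → 321
order_id=502: priority < 2 or amount > 323 → 558
order_id=503: priority < 3 and amount < 452 → 253
order_id=504: priority < 2 or amount > 323 → 618
order_id=505: priority < 2 or amount > 323 → 539
order_id=506: ELSE → 139
order_id=507: priority < 2 or amount > 323 → 458
order_id=508: ELSE → 26
order_id=509: priority < 2 or amount > 323 → 436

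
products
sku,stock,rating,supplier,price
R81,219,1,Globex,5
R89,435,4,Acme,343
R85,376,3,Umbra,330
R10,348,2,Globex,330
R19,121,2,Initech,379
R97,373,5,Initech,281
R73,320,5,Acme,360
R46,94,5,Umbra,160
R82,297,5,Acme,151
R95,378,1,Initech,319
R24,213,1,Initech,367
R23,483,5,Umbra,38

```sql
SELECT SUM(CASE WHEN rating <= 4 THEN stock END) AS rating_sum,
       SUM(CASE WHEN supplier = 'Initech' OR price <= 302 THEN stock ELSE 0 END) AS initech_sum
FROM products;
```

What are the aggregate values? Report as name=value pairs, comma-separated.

[rating_sum: rating <= 4]
sku=R81: ✓ → 219
sku=R89: ✓ → 435
sku=R85: ✓ → 376
sku=R10: ✓ → 348
sku=R19: ✓ → 121
sku=R97: ✗
sku=R73: ✗
sku=R46: ✗
sku=R82: ✗
sku=R95: ✓ → 378
sku=R24: ✓ → 213
sku=R23: ✗
rating_sum = 219 + 435 + 376 + 348 + 121 + 378 + 213 = 2090
—
[initech_sum: supplier = 'Initech' OR price <= 302]
sku=R81: ✓ → 219
sku=R89: ✗
sku=R85: ✗
sku=R10: ✗
sku=R19: ✓ → 121
sku=R97: ✓ → 373
sku=R73: ✗
sku=R46: ✓ → 94
sku=R82: ✓ → 297
sku=R95: ✓ → 378
sku=R24: ✓ → 213
sku=R23: ✓ → 483
initech_sum = 219 + 121 + 373 + 94 + 297 + 378 + 213 + 483 = 2178

rating_sum=2090, initech_sum=2178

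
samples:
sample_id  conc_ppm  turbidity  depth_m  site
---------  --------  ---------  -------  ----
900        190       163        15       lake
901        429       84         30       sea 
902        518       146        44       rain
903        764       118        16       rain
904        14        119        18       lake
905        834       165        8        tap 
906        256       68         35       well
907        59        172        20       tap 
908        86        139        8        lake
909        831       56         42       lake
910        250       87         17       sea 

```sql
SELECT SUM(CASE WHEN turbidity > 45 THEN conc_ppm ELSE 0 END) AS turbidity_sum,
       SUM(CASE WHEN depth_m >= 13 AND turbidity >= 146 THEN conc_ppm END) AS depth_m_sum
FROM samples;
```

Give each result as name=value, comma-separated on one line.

turbidity_sum=4231, depth_m_sum=767

[turbidity_sum: turbidity > 45]
sample_id=900: ✓ → 190
sample_id=901: ✓ → 429
sample_id=902: ✓ → 518
sample_id=903: ✓ → 764
sample_id=904: ✓ → 14
sample_id=905: ✓ → 834
sample_id=906: ✓ → 256
sample_id=907: ✓ → 59
sample_id=908: ✓ → 86
sample_id=909: ✓ → 831
sample_id=910: ✓ → 250
turbidity_sum = 190 + 429 + 518 + 764 + 14 + 834 + 256 + 59 + 86 + 831 + 250 = 4231
—
[depth_m_sum: depth_m >= 13 AND turbidity >= 146]
sample_id=900: ✓ → 190
sample_id=901: ✗
sample_id=902: ✓ → 518
sample_id=903: ✗
sample_id=904: ✗
sample_id=905: ✗
sample_id=906: ✗
sample_id=907: ✓ → 59
sample_id=908: ✗
sample_id=909: ✗
sample_id=910: ✗
depth_m_sum = 190 + 518 + 59 = 767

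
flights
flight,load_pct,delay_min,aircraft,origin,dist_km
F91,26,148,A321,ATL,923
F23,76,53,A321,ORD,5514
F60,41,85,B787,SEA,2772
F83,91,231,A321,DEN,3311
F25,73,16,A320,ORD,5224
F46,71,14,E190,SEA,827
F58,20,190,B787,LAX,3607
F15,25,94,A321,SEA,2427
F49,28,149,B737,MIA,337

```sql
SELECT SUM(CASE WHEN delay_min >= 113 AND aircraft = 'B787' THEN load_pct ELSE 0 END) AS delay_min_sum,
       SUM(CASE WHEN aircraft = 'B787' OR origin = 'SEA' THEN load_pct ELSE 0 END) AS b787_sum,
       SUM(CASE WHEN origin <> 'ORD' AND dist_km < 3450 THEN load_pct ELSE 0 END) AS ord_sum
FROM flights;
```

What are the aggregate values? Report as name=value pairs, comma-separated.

delay_min_sum=20, b787_sum=157, ord_sum=282

[delay_min_sum: delay_min >= 113 AND aircraft = 'B787']
flight=F91: ✗
flight=F23: ✗
flight=F60: ✗
flight=F83: ✗
flight=F25: ✗
flight=F46: ✗
flight=F58: ✓ → 20
flight=F15: ✗
flight=F49: ✗
delay_min_sum = 20
—
[b787_sum: aircraft = 'B787' OR origin = 'SEA']
flight=F91: ✗
flight=F23: ✗
flight=F60: ✓ → 41
flight=F83: ✗
flight=F25: ✗
flight=F46: ✓ → 71
flight=F58: ✓ → 20
flight=F15: ✓ → 25
flight=F49: ✗
b787_sum = 41 + 71 + 20 + 25 = 157
—
[ord_sum: origin <> 'ORD' AND dist_km < 3450]
flight=F91: ✓ → 26
flight=F23: ✗
flight=F60: ✓ → 41
flight=F83: ✓ → 91
flight=F25: ✗
flight=F46: ✓ → 71
flight=F58: ✗
flight=F15: ✓ → 25
flight=F49: ✓ → 28
ord_sum = 26 + 41 + 91 + 71 + 25 + 28 = 282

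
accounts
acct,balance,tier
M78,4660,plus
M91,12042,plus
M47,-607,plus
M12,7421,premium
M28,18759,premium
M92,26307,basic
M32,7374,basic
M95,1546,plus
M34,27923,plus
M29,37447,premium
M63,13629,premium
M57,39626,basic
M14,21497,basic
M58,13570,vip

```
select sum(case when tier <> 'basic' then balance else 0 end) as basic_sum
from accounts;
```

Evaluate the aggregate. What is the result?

136390

acct=M78: ✓ → 4660
acct=M91: ✓ → 12042
acct=M47: ✓ → -607
acct=M12: ✓ → 7421
acct=M28: ✓ → 18759
acct=M92: ✗
acct=M32: ✗
acct=M95: ✓ → 1546
acct=M34: ✓ → 27923
acct=M29: ✓ → 37447
acct=M63: ✓ → 13629
acct=M57: ✗
acct=M14: ✗
acct=M58: ✓ → 13570
basic_sum = 4660 + 12042 + -607 + 7421 + 18759 + 1546 + 27923 + 37447 + 13629 + 13570 = 136390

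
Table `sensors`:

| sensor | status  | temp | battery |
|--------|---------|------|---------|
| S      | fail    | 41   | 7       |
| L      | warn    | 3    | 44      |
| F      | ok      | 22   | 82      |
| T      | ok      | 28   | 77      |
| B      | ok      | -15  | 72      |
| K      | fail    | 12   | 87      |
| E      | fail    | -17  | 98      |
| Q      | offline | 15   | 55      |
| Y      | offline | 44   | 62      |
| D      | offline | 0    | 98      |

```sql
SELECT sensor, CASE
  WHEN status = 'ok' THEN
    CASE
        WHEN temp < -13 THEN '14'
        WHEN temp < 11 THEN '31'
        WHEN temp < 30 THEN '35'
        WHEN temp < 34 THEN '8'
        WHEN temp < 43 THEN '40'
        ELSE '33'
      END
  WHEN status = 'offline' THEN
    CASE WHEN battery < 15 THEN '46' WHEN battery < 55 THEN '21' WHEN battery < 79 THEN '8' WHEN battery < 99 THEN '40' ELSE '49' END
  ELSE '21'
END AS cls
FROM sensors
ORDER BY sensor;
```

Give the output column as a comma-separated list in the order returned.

14, 40, 21, 35, 21, 21, 8, 21, 35, 8

sensor=B: status='ok' → inner[temp < -13] → 14
sensor=D: status='offline' → inner[battery < 99] → 40
sensor=E: status='fail' → outer ELSE → 21
sensor=F: status='ok' → inner[temp < 30] → 35
sensor=K: status='fail' → outer ELSE → 21
sensor=L: status='warn' → outer ELSE → 21
sensor=Q: status='offline' → inner[battery < 79] → 8
sensor=S: status='fail' → outer ELSE → 21
sensor=T: status='ok' → inner[temp < 30] → 35
sensor=Y: status='offline' → inner[battery < 79] → 8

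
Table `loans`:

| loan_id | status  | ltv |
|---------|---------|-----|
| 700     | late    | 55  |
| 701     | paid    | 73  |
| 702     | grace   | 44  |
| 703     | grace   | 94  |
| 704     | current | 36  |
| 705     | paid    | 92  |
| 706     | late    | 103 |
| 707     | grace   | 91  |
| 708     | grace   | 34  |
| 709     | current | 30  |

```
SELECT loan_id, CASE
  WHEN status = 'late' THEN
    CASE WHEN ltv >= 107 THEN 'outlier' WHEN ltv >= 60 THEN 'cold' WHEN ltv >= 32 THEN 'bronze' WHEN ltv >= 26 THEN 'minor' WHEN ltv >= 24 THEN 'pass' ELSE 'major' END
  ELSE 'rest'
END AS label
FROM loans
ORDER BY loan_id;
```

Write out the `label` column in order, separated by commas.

bronze, rest, rest, rest, rest, rest, cold, rest, rest, rest

loan_id=700: status='late' → inner[ltv >= 32] → bronze
loan_id=701: status='paid' → outer ELSE → rest
loan_id=702: status='grace' → outer ELSE → rest
loan_id=703: status='grace' → outer ELSE → rest
loan_id=704: status='current' → outer ELSE → rest
loan_id=705: status='paid' → outer ELSE → rest
loan_id=706: status='late' → inner[ltv >= 60] → cold
loan_id=707: status='grace' → outer ELSE → rest
loan_id=708: status='grace' → outer ELSE → rest
loan_id=709: status='current' → outer ELSE → rest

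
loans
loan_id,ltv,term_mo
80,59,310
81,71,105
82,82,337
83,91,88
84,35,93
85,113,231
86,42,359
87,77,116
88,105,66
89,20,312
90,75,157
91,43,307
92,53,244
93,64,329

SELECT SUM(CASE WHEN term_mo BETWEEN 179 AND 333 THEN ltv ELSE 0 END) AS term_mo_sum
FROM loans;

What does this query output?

352

loan_id=80: ✓ → 59
loan_id=81: ✗
loan_id=82: ✗
loan_id=83: ✗
loan_id=84: ✗
loan_id=85: ✓ → 113
loan_id=86: ✗
loan_id=87: ✗
loan_id=88: ✗
loan_id=89: ✓ → 20
loan_id=90: ✗
loan_id=91: ✓ → 43
loan_id=92: ✓ → 53
loan_id=93: ✓ → 64
term_mo_sum = 59 + 113 + 20 + 43 + 53 + 64 = 352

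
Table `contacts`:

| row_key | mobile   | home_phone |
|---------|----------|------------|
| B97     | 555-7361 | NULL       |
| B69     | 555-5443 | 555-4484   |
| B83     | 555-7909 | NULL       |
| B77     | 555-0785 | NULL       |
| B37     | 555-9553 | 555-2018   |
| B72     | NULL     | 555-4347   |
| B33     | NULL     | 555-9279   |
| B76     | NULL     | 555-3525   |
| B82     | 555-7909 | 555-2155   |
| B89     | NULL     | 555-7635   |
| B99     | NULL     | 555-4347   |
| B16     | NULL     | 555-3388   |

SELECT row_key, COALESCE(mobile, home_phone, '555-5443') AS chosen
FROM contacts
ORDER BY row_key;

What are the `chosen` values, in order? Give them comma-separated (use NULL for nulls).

555-3388, 555-9279, 555-9553, 555-5443, 555-4347, 555-3525, 555-0785, 555-7909, 555-7909, 555-7635, 555-7361, 555-4347

row_key=B16: mobile=NULL, home_phone=555-3388 → 555-3388
row_key=B33: mobile=NULL, home_phone=555-9279 → 555-9279
row_key=B37: mobile=555-9553 → 555-9553
row_key=B69: mobile=555-5443 → 555-5443
row_key=B72: mobile=NULL, home_phone=555-4347 → 555-4347
row_key=B76: mobile=NULL, home_phone=555-3525 → 555-3525
row_key=B77: mobile=555-0785 → 555-0785
row_key=B82: mobile=555-7909 → 555-7909
row_key=B83: mobile=555-7909 → 555-7909
row_key=B89: mobile=NULL, home_phone=555-7635 → 555-7635
row_key=B97: mobile=555-7361 → 555-7361
row_key=B99: mobile=NULL, home_phone=555-4347 → 555-4347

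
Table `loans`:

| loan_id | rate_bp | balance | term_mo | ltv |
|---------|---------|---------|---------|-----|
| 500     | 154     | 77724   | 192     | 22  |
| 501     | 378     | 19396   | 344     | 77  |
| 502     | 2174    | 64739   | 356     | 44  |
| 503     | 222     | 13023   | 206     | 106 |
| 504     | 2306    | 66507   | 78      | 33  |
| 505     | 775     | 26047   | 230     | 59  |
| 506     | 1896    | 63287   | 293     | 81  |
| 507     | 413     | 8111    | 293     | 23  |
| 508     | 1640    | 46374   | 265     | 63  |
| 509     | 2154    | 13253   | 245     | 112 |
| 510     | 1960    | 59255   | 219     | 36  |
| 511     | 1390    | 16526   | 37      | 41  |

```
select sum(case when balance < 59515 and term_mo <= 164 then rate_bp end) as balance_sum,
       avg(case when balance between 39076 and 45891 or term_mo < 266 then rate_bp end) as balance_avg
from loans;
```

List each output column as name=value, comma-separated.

balance_sum=1390, balance_avg=1325.125

[balance_sum: balance < 59515 and term_mo <= 164]
loan_id=500: ✗
loan_id=501: ✗
loan_id=502: ✗
loan_id=503: ✗
loan_id=504: ✗
loan_id=505: ✗
loan_id=506: ✗
loan_id=507: ✗
loan_id=508: ✗
loan_id=509: ✗
loan_id=510: ✗
loan_id=511: ✓ → 1390
balance_sum = 1390
—
[balance_avg: balance between 39076 and 45891 or term_mo < 266]
loan_id=500: ✓ → 154
loan_id=501: ✗
loan_id=502: ✗
loan_id=503: ✓ → 222
loan_id=504: ✓ → 2306
loan_id=505: ✓ → 775
loan_id=506: ✗
loan_id=507: ✗
loan_id=508: ✓ → 1640
loan_id=509: ✓ → 2154
loan_id=510: ✓ → 1960
loan_id=511: ✓ → 1390
balance_avg = (154 + 222 + 2306 + 775 + 1640 + 2154 + 1960 + 1390) / 8 = 1325.125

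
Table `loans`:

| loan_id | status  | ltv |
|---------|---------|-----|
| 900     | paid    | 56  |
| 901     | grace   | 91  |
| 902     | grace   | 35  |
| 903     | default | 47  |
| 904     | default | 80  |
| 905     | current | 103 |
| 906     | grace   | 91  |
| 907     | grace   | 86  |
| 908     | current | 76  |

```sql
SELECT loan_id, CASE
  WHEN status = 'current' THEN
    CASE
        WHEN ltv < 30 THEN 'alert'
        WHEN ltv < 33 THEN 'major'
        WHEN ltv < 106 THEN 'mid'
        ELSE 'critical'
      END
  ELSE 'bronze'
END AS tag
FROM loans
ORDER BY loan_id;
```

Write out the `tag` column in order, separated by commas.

loan_id=900: status='paid' → outer ELSE → bronze
loan_id=901: status='grace' → outer ELSE → bronze
loan_id=902: status='grace' → outer ELSE → bronze
loan_id=903: status='default' → outer ELSE → bronze
loan_id=904: status='default' → outer ELSE → bronze
loan_id=905: status='current' → inner[ltv < 106] → mid
loan_id=906: status='grace' → outer ELSE → bronze
loan_id=907: status='grace' → outer ELSE → bronze
loan_id=908: status='current' → inner[ltv < 106] → mid

bronze, bronze, bronze, bronze, bronze, mid, bronze, bronze, mid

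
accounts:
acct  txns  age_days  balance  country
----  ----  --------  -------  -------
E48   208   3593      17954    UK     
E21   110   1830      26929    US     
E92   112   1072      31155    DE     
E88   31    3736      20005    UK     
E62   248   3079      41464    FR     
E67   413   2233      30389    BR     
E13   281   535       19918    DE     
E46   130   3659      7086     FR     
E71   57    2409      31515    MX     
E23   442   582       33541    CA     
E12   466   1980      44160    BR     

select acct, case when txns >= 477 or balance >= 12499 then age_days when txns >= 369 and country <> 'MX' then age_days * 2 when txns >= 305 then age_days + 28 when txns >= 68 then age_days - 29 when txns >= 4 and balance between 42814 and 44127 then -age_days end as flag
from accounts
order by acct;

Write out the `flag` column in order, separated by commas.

1980, 535, 1830, 582, 3630, 3593, 3079, 2233, 2409, 3736, 1072

acct=E12: txns >= 477 or balance >= 12499 → 1980
acct=E13: txns >= 477 or balance >= 12499 → 535
acct=E21: txns >= 477 or balance >= 12499 → 1830
acct=E23: txns >= 477 or balance >= 12499 → 582
acct=E46: txns >= 68 → 3630
acct=E48: txns >= 477 or balance >= 12499 → 3593
acct=E62: txns >= 477 or balance >= 12499 → 3079
acct=E67: txns >= 477 or balance >= 12499 → 2233
acct=E71: txns >= 477 or balance >= 12499 → 2409
acct=E88: txns >= 477 or balance >= 12499 → 3736
acct=E92: txns >= 477 or balance >= 12499 → 1072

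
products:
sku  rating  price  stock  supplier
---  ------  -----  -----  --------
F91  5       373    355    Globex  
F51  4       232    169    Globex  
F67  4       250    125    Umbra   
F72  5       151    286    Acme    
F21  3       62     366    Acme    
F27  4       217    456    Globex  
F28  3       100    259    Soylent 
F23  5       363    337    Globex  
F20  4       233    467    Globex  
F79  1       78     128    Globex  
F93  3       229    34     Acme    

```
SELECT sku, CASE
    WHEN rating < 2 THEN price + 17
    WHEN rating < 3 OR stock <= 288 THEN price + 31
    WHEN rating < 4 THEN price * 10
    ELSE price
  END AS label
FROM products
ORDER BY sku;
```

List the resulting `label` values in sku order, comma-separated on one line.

233, 620, 363, 217, 131, 263, 281, 182, 95, 373, 260

sku=F20: ELSE → 233
sku=F21: rating < 4 → 620
sku=F23: ELSE → 363
sku=F27: ELSE → 217
sku=F28: rating < 3 OR stock <= 288 → 131
sku=F51: rating < 3 OR stock <= 288 → 263
sku=F67: rating < 3 OR stock <= 288 → 281
sku=F72: rating < 3 OR stock <= 288 → 182
sku=F79: rating < 2 → 95
sku=F91: ELSE → 373
sku=F93: rating < 3 OR stock <= 288 → 260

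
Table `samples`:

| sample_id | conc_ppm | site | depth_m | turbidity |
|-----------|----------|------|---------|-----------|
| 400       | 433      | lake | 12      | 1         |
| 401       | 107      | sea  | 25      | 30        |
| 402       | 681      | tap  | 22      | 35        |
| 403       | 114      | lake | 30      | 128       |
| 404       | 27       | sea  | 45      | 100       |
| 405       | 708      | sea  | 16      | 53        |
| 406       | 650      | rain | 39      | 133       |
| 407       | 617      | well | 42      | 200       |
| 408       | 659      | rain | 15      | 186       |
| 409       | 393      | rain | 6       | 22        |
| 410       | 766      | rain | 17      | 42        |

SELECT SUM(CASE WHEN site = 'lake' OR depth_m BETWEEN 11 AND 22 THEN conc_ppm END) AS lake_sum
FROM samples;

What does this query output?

sample_id=400: ✓ → 433
sample_id=401: ✗
sample_id=402: ✓ → 681
sample_id=403: ✓ → 114
sample_id=404: ✗
sample_id=405: ✓ → 708
sample_id=406: ✗
sample_id=407: ✗
sample_id=408: ✓ → 659
sample_id=409: ✗
sample_id=410: ✓ → 766
lake_sum = 433 + 681 + 114 + 708 + 659 + 766 = 3361

3361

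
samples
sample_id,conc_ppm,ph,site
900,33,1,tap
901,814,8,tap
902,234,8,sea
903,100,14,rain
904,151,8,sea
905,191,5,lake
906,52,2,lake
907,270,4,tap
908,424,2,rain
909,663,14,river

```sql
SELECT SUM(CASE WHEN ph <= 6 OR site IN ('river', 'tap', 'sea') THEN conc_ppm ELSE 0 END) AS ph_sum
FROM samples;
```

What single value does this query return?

2832

sample_id=900: ✓ → 33
sample_id=901: ✓ → 814
sample_id=902: ✓ → 234
sample_id=903: ✗
sample_id=904: ✓ → 151
sample_id=905: ✓ → 191
sample_id=906: ✓ → 52
sample_id=907: ✓ → 270
sample_id=908: ✓ → 424
sample_id=909: ✓ → 663
ph_sum = 33 + 814 + 234 + 151 + 191 + 52 + 270 + 424 + 663 = 2832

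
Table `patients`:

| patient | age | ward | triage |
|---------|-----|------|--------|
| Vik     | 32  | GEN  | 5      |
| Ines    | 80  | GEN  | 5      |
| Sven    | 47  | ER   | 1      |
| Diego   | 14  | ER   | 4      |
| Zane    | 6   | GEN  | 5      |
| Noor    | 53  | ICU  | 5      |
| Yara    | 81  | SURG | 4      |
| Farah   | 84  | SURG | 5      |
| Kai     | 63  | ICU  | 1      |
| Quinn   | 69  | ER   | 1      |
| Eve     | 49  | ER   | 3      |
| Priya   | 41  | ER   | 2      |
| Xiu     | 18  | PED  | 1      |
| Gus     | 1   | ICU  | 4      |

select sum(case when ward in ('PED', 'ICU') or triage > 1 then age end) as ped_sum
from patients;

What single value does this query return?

patient=Vik: ✓ → 32
patient=Ines: ✓ → 80
patient=Sven: ✗
patient=Diego: ✓ → 14
patient=Zane: ✓ → 6
patient=Noor: ✓ → 53
patient=Yara: ✓ → 81
patient=Farah: ✓ → 84
patient=Kai: ✓ → 63
patient=Quinn: ✗
patient=Eve: ✓ → 49
patient=Priya: ✓ → 41
patient=Xiu: ✓ → 18
patient=Gus: ✓ → 1
ped_sum = 32 + 80 + 14 + 6 + 53 + 81 + 84 + 63 + 49 + 41 + 18 + 1 = 522

522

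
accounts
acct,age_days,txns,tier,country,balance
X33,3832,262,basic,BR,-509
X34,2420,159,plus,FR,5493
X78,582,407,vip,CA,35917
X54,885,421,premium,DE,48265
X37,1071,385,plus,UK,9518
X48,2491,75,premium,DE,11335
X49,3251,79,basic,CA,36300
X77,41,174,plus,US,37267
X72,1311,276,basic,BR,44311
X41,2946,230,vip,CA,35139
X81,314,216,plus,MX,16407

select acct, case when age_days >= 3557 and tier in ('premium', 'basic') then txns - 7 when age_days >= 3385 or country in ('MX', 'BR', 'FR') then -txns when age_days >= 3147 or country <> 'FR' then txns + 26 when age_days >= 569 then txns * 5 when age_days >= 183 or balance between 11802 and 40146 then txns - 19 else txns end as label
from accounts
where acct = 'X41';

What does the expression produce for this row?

acct = X41: age_days=2946, txns=230, tier=vip, country=CA, balance=35139.
age_days >= 3557 and tier in ('premium', 'basic') → false
age_days >= 3385 or country in ('MX', 'BR', 'FR') → false
age_days >= 3147 or country <> 'FR' → true → 256

256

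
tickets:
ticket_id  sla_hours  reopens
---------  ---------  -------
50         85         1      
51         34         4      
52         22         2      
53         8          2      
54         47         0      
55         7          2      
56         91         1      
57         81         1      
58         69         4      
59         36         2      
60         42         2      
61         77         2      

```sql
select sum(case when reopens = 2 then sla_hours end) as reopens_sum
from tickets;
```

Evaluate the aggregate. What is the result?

192

ticket_id=50: ✗
ticket_id=51: ✗
ticket_id=52: ✓ → 22
ticket_id=53: ✓ → 8
ticket_id=54: ✗
ticket_id=55: ✓ → 7
ticket_id=56: ✗
ticket_id=57: ✗
ticket_id=58: ✗
ticket_id=59: ✓ → 36
ticket_id=60: ✓ → 42
ticket_id=61: ✓ → 77
reopens_sum = 22 + 8 + 7 + 36 + 42 + 77 = 192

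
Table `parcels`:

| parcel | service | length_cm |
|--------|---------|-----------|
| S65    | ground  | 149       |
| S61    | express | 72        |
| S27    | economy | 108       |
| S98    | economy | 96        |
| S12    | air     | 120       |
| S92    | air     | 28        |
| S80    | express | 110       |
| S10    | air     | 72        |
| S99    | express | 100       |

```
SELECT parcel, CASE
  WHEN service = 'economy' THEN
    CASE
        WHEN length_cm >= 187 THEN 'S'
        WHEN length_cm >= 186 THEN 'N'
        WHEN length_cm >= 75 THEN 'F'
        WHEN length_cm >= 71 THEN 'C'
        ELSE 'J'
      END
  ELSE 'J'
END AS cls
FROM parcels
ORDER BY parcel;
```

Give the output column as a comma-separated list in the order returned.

J, J, F, J, J, J, J, F, J

parcel=S10: service='air' → outer ELSE → J
parcel=S12: service='air' → outer ELSE → J
parcel=S27: service='economy' → inner[length_cm >= 75] → F
parcel=S61: service='express' → outer ELSE → J
parcel=S65: service='ground' → outer ELSE → J
parcel=S80: service='express' → outer ELSE → J
parcel=S92: service='air' → outer ELSE → J
parcel=S98: service='economy' → inner[length_cm >= 75] → F
parcel=S99: service='express' → outer ELSE → J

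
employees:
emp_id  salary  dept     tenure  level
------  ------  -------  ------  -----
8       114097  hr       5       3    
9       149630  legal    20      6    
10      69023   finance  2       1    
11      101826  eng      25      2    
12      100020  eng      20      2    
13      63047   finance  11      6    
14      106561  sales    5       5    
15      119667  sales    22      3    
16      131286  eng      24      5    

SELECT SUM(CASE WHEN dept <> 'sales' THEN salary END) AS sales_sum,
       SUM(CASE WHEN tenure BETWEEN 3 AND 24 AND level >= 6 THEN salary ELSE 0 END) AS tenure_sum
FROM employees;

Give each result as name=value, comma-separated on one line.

[sales_sum: dept <> 'sales']
emp_id=8: ✓ → 114097
emp_id=9: ✓ → 149630
emp_id=10: ✓ → 69023
emp_id=11: ✓ → 101826
emp_id=12: ✓ → 100020
emp_id=13: ✓ → 63047
emp_id=14: ✗
emp_id=15: ✗
emp_id=16: ✓ → 131286
sales_sum = 114097 + 149630 + 69023 + 101826 + 100020 + 63047 + 131286 = 728929
—
[tenure_sum: tenure BETWEEN 3 AND 24 AND level >= 6]
emp_id=8: ✗
emp_id=9: ✓ → 149630
emp_id=10: ✗
emp_id=11: ✗
emp_id=12: ✗
emp_id=13: ✓ → 63047
emp_id=14: ✗
emp_id=15: ✗
emp_id=16: ✗
tenure_sum = 149630 + 63047 = 212677

sales_sum=728929, tenure_sum=212677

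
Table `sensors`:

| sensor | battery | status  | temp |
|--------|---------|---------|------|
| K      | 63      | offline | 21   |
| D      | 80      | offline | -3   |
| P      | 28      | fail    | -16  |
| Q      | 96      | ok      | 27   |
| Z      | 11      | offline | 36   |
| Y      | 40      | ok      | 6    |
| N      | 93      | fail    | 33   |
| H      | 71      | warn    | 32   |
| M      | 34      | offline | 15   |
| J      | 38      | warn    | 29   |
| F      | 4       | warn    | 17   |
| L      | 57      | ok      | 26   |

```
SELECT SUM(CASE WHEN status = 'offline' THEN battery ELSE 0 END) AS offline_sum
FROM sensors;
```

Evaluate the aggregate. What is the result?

188

sensor=K: ✓ → 63
sensor=D: ✓ → 80
sensor=P: ✗
sensor=Q: ✗
sensor=Z: ✓ → 11
sensor=Y: ✗
sensor=N: ✗
sensor=H: ✗
sensor=M: ✓ → 34
sensor=J: ✗
sensor=F: ✗
sensor=L: ✗
offline_sum = 63 + 80 + 11 + 34 = 188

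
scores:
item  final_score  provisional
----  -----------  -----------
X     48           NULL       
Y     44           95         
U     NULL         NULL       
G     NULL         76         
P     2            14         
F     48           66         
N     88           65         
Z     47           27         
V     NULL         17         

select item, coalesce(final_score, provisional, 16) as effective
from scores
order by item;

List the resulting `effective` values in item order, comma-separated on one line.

item=F: final_score=48 → 48
item=G: final_score=NULL, provisional=76 → 76
item=N: final_score=88 → 88
item=P: final_score=2 → 2
item=U: final_score=NULL, provisional=NULL, → literal 16 → 16
item=V: final_score=NULL, provisional=17 → 17
item=X: final_score=48 → 48
item=Y: final_score=44 → 44
item=Z: final_score=47 → 47

48, 76, 88, 2, 16, 17, 48, 44, 47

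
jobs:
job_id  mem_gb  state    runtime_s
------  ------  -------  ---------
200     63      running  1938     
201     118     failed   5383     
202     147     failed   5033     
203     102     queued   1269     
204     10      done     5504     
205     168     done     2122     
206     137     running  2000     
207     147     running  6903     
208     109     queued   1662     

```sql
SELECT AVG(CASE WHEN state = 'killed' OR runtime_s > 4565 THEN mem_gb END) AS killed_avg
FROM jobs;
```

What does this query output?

job_id=200: ✗
job_id=201: ✓ → 118
job_id=202: ✓ → 147
job_id=203: ✗
job_id=204: ✓ → 10
job_id=205: ✗
job_id=206: ✗
job_id=207: ✓ → 147
job_id=208: ✗
killed_avg = (118 + 147 + 10 + 147) / 4 = 105.5

105.5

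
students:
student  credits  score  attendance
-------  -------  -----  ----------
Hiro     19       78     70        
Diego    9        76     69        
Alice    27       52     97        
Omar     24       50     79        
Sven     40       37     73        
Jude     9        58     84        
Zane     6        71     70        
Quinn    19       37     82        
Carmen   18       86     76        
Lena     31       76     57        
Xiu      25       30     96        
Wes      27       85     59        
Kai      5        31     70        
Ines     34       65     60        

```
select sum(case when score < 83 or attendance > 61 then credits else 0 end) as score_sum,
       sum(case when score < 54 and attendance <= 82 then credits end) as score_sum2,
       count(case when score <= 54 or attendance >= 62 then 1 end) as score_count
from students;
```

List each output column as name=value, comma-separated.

[score_sum: score < 83 or attendance > 61]
student=Hiro: ✓ → 19
student=Diego: ✓ → 9
student=Alice: ✓ → 27
student=Omar: ✓ → 24
student=Sven: ✓ → 40
student=Jude: ✓ → 9
student=Zane: ✓ → 6
student=Quinn: ✓ → 19
student=Carmen: ✓ → 18
student=Lena: ✓ → 31
student=Xiu: ✓ → 25
student=Wes: ✗
student=Kai: ✓ → 5
student=Ines: ✓ → 34
score_sum = 19 + 9 + 27 + 24 + 40 + 9 + 6 + 19 + 18 + 31 + 25 + 5 + 34 = 266
—
[score_sum2: score < 54 and attendance <= 82]
student=Hiro: ✗
student=Diego: ✗
student=Alice: ✗
student=Omar: ✓ → 24
student=Sven: ✓ → 40
student=Jude: ✗
student=Zane: ✗
student=Quinn: ✓ → 19
student=Carmen: ✗
student=Lena: ✗
student=Xiu: ✗
student=Wes: ✗
student=Kai: ✓ → 5
student=Ines: ✗
score_sum2 = 24 + 40 + 19 + 5 = 88
—
[score_count: score <= 54 or attendance >= 62]
student=Hiro: ✓ → 1
student=Diego: ✓ → 1
student=Alice: ✓ → 1
student=Omar: ✓ → 1
student=Sven: ✓ → 1
student=Jude: ✓ → 1
student=Zane: ✓ → 1
student=Quinn: ✓ → 1
student=Carmen: ✓ → 1
student=Lena: ✗
student=Xiu: ✓ → 1
student=Wes: ✗
student=Kai: ✓ → 1
student=Ines: ✗
score_count = COUNT(1, 1, 1, 1, 1, 1, 1, 1, 1, 1, 1) = 11

score_sum=266, score_sum2=88, score_count=11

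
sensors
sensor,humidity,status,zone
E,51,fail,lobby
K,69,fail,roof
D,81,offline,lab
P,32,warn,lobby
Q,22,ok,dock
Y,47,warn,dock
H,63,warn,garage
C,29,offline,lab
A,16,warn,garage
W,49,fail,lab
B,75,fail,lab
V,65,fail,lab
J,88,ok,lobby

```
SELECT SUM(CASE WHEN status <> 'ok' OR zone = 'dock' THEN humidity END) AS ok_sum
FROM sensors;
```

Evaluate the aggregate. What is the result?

599

sensor=E: ✓ → 51
sensor=K: ✓ → 69
sensor=D: ✓ → 81
sensor=P: ✓ → 32
sensor=Q: ✓ → 22
sensor=Y: ✓ → 47
sensor=H: ✓ → 63
sensor=C: ✓ → 29
sensor=A: ✓ → 16
sensor=W: ✓ → 49
sensor=B: ✓ → 75
sensor=V: ✓ → 65
sensor=J: ✗
ok_sum = 51 + 69 + 81 + 32 + 22 + 47 + 63 + 29 + 16 + 49 + 75 + 65 = 599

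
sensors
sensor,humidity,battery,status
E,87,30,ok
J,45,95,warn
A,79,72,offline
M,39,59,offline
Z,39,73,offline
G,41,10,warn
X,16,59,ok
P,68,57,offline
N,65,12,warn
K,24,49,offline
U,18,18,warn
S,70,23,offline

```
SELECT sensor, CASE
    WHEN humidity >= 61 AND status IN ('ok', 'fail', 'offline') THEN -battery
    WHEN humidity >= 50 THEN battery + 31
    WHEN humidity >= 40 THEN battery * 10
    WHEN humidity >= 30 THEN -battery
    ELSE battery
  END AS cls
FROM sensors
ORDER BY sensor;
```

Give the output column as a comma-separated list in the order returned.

-72, -30, 100, 950, 49, -59, 43, -57, -23, 18, 59, -73

sensor=A: humidity >= 61 AND status IN ('ok', 'fail', 'offline') → -72
sensor=E: humidity >= 61 AND status IN ('ok', 'fail', 'offline') → -30
sensor=G: humidity >= 40 → 100
sensor=J: humidity >= 40 → 950
sensor=K: ELSE → 49
sensor=M: humidity >= 30 → -59
sensor=N: humidity >= 50 → 43
sensor=P: humidity >= 61 AND status IN ('ok', 'fail', 'offline') → -57
sensor=S: humidity >= 61 AND status IN ('ok', 'fail', 'offline') → -23
sensor=U: ELSE → 18
sensor=X: ELSE → 59
sensor=Z: humidity >= 30 → -73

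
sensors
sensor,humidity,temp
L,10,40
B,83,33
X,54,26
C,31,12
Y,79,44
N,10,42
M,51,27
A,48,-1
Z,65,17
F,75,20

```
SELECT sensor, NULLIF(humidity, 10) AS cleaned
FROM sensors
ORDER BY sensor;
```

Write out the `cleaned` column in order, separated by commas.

sensor=A: humidity=48 vs 10: differ → 48
sensor=B: humidity=83 vs 10: differ → 83
sensor=C: humidity=31 vs 10: differ → 31
sensor=F: humidity=75 vs 10: differ → 75
sensor=L: humidity=10 vs 10: equal → NULL
sensor=M: humidity=51 vs 10: differ → 51
sensor=N: humidity=10 vs 10: equal → NULL
sensor=X: humidity=54 vs 10: differ → 54
sensor=Y: humidity=79 vs 10: differ → 79
sensor=Z: humidity=65 vs 10: differ → 65

48, 83, 31, 75, NULL, 51, NULL, 54, 79, 65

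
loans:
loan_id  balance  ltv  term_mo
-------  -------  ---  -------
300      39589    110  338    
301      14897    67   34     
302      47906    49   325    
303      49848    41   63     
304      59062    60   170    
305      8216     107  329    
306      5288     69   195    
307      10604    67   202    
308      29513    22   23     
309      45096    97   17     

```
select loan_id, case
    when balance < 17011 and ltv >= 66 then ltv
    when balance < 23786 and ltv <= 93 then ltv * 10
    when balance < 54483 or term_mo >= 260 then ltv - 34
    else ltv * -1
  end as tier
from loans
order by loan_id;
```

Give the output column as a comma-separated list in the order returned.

loan_id=300: balance < 54483 or term_mo >= 260 → 76
loan_id=301: balance < 17011 and ltv >= 66 → 67
loan_id=302: balance < 54483 or term_mo >= 260 → 15
loan_id=303: balance < 54483 or term_mo >= 260 → 7
loan_id=304: ELSE → -60
loan_id=305: balance < 17011 and ltv >= 66 → 107
loan_id=306: balance < 17011 and ltv >= 66 → 69
loan_id=307: balance < 17011 and ltv >= 66 → 67
loan_id=308: balance < 54483 or term_mo >= 260 → -12
loan_id=309: balance < 54483 or term_mo >= 260 → 63

76, 67, 15, 7, -60, 107, 69, 67, -12, 63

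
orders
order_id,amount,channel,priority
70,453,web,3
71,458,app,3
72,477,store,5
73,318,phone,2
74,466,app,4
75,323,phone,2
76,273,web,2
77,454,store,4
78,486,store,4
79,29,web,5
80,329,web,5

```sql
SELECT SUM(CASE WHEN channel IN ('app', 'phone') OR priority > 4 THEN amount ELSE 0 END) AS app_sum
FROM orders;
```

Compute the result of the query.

order_id=70: ✗
order_id=71: ✓ → 458
order_id=72: ✓ → 477
order_id=73: ✓ → 318
order_id=74: ✓ → 466
order_id=75: ✓ → 323
order_id=76: ✗
order_id=77: ✗
order_id=78: ✗
order_id=79: ✓ → 29
order_id=80: ✓ → 329
app_sum = 458 + 477 + 318 + 466 + 323 + 29 + 329 = 2400

2400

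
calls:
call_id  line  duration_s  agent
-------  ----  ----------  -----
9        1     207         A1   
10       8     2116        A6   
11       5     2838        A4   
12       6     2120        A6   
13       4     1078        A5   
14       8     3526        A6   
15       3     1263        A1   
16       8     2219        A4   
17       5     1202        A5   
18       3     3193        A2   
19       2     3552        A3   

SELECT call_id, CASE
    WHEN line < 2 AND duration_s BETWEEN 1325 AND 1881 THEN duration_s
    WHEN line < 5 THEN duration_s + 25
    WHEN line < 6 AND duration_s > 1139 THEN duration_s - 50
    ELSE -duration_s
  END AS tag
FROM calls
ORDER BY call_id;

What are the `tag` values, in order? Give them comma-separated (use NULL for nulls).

232, -2116, 2788, -2120, 1103, -3526, 1288, -2219, 1152, 3218, 3577

call_id=9: line < 5 → 232
call_id=10: ELSE → -2116
call_id=11: line < 6 AND duration_s > 1139 → 2788
call_id=12: ELSE → -2120
call_id=13: line < 5 → 1103
call_id=14: ELSE → -3526
call_id=15: line < 5 → 1288
call_id=16: ELSE → -2219
call_id=17: line < 6 AND duration_s > 1139 → 1152
call_id=18: line < 5 → 3218
call_id=19: line < 5 → 3577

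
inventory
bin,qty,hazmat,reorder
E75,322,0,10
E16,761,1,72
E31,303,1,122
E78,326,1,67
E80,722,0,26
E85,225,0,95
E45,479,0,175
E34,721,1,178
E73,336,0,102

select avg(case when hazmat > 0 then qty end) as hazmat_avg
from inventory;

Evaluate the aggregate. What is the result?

bin=E75: ✗
bin=E16: ✓ → 761
bin=E31: ✓ → 303
bin=E78: ✓ → 326
bin=E80: ✗
bin=E85: ✗
bin=E45: ✗
bin=E34: ✓ → 721
bin=E73: ✗
hazmat_avg = (761 + 303 + 326 + 721) / 4 = 527.75

527.75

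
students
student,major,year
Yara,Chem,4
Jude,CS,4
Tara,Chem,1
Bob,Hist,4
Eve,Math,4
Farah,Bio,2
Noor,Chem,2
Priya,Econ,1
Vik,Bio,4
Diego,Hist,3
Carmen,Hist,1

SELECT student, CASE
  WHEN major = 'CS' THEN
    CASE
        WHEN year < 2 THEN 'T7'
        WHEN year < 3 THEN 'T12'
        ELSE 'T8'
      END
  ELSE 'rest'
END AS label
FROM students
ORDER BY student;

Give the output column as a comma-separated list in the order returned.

student=Bob: major='Hist' → outer ELSE → rest
student=Carmen: major='Hist' → outer ELSE → rest
student=Diego: major='Hist' → outer ELSE → rest
student=Eve: major='Math' → outer ELSE → rest
student=Farah: major='Bio' → outer ELSE → rest
student=Jude: major='CS' → inner[ELSE] → T8
student=Noor: major='Chem' → outer ELSE → rest
student=Priya: major='Econ' → outer ELSE → rest
student=Tara: major='Chem' → outer ELSE → rest
student=Vik: major='Bio' → outer ELSE → rest
student=Yara: major='Chem' → outer ELSE → rest

rest, rest, rest, rest, rest, T8, rest, rest, rest, rest, rest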